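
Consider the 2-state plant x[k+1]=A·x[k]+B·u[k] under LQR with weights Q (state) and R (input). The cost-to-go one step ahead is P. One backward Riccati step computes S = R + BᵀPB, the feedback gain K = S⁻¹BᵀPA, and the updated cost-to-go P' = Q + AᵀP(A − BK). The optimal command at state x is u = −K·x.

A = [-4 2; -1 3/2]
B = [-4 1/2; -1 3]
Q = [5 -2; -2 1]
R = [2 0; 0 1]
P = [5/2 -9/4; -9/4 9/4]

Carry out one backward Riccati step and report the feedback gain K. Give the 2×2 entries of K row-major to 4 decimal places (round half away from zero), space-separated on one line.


BᵀP = [-7.7500 6.7500; -5.5000 5.6250]
S = R + BᵀPB = [2 0; 0 1] + [24.2500 16.3750; 16.3750 14.1250] = [26.2500 16.3750; 16.3750 15.1250]
BᵀPA = [24.2500 -5.3750; 16.3750 -2.5625]
K = S⁻¹·BᵀPA = [0.7653 -0.3052; 0.2541 0.1610]
A−BK = [-1.0658 0.6988; -0.9970 0.7118]
AᵀP(A−BK) = [1.5306 -0.6104; -0.6104 0.3346]
P' = Q + AᵀP(A−BK) = [6.5306 -2.6104; -2.6104 1.3346]
tr(P') = 7.8653

0.7653 -0.3052 0.2541 0.1610


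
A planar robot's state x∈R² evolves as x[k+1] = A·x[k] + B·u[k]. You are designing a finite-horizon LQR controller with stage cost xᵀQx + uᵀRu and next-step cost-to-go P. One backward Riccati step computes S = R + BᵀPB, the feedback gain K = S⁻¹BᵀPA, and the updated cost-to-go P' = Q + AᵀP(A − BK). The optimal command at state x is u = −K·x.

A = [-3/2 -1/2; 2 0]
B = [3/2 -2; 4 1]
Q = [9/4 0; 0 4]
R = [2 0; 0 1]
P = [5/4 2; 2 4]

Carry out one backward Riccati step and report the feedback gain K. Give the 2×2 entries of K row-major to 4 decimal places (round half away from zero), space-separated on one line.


BᵀP = [9.8750 19.0000; -0.5000 0.0000]
S = R + BᵀPB = [2 0; 0 1] + [90.8125 -0.7500; -0.7500 1.0000] = [92.8125 -0.7500; -0.7500 2.0000]
BᵀPA = [23.1875 -4.9375; 0.7500 0.2500]
K = S⁻¹·BᵀPA = [0.2536 -0.0523; 0.4701 0.1054]
A−BK = [-0.9402 -0.2107; 0.5154 0.1040]
AᵀP(A−BK) = [0.5789 0.0723; 0.0723 0.0277]
P' = Q + AᵀP(A−BK) = [2.8289 0.0723; 0.0723 4.0277]
tr(P') = 6.8566

0.2536 -0.0523 0.4701 0.1054


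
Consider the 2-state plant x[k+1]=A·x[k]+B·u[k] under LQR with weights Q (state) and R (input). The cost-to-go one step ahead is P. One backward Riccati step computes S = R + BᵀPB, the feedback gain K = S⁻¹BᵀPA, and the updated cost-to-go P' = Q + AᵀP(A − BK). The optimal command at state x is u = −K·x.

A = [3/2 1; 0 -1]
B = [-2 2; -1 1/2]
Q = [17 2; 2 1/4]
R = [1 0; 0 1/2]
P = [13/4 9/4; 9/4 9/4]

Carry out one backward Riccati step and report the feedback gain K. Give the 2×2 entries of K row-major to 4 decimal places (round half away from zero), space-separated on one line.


-0.1480 0.1404 0.4497 0.2657

BᵀP = [-8.7500 -6.7500; 7.6250 5.6250]
S = R + BᵀPB = [1 0; 0 1/2] + [24.2500 -20.8750; -20.8750 18.0625] = [25.2500 -20.8750; -20.8750 18.5625]
BᵀPA = [-13.1250 -2.0000; 11.4375 2.0000]
K = S⁻¹·BᵀPA = [-0.1480 0.1404; 0.4497 0.2657]
A−BK = [0.3046 0.7495; -0.3729 -0.9924]
AᵀP(A−BK) = [0.2263 0.3046; 0.3046 0.7495]
P' = Q + AᵀP(A−BK) = [17.2263 2.3046; 2.3046 0.9995]
tr(P') = 18.2258


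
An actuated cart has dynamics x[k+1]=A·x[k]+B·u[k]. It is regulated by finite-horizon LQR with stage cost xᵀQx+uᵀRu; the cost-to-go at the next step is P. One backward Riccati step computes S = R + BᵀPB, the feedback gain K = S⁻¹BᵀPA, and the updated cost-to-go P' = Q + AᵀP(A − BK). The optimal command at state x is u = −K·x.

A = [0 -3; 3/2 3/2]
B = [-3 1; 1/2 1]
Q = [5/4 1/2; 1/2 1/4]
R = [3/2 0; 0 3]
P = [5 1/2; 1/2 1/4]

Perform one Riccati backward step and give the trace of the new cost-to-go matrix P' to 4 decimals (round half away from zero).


BᵀP = [-14.7500 -1.3750; 5.5000 0.7500]
S = R + BᵀPB = [3/2 0; 0 3] + [43.5625 -16.1250; -16.1250 6.2500] = [45.0625 -16.1250; -16.1250 9.2500]
BᵀPA = [-2.0625 42.1875; 1.1250 -15.3750]
K = S⁻¹·BᵀPA = [-0.0060 0.9075; 0.1112 -0.0801]
A−BK = [-0.1291 -0.1973; 1.3918 1.1263]
AᵀP(A−BK) = [0.4251 0.2744; 0.2744 1.5442]
P' = Q + AᵀP(A−BK) = [1.6751 0.7744; 0.7744 1.7942]
tr(P') = 3.4693

3.4693


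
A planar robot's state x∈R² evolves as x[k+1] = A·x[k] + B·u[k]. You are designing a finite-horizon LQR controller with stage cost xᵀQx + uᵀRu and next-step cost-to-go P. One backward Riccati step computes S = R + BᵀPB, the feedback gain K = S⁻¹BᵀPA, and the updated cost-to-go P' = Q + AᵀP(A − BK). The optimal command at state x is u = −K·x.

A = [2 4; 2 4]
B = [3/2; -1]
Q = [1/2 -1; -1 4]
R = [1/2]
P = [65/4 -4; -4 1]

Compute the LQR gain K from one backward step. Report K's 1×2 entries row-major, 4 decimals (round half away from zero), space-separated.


0.8539 1.7079

BᵀP = [28.3750 -7.0000]
S = R + BᵀPB = [1/2] + [49.5625] = [50.0625]
BᵀPA = [42.7500 85.5000]
K = S⁻¹·BᵀPA = [0.8539 1.7079]
A−BK = [0.7191 1.4382; 2.8539 5.7079]
AᵀP(A−BK) = [0.4944 0.9888; 0.9888 1.9775]
P' = Q + AᵀP(A−BK) = [0.9944 -0.0112; -0.0112 5.9775]
tr(P') = 6.9719


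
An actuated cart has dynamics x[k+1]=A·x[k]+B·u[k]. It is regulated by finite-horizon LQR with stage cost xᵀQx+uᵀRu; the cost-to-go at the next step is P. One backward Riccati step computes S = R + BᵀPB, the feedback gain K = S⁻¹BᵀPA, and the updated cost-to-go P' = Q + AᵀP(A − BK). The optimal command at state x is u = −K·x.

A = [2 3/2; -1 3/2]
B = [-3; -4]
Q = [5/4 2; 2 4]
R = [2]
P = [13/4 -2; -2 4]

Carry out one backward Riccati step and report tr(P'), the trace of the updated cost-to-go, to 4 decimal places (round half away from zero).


30.0939

BᵀP = [-1.7500 -10.0000]
S = R + BᵀPB = [2] + [45.2500] = [47.2500]
BᵀPA = [6.5000 -17.6250]
K = S⁻¹·BᵀPA = [0.1376 -0.3730]
A−BK = [2.4127 0.3810; -0.4497 0.0079]
AᵀP(A−BK) = [24.1058 3.1746; 3.1746 0.7381]
P' = Q + AᵀP(A−BK) = [25.3558 5.1746; 5.1746 4.7381]
tr(P') = 30.0939


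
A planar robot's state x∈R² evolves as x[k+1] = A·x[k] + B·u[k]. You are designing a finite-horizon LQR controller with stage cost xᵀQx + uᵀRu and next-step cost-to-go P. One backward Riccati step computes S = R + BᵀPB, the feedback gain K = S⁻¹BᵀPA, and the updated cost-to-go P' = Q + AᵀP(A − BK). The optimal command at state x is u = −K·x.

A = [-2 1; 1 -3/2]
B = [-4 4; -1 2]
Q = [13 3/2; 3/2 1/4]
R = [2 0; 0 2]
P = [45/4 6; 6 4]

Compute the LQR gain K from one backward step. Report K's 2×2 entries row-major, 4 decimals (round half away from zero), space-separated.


BᵀP = [-51.0000 -28.0000; 57.0000 32.0000]
S = R + BᵀPB = [2 0; 0 2] + [232.0000 -260.0000; -260.0000 292.0000] = [234.0000 -260.0000; -260.0000 294.0000]
BᵀPA = [74.0000 -9.0000; -82.0000 9.0000]
K = S⁻¹·BᵀPA = [0.3645 -0.2559; 0.0435 -0.1957]
A−BK = [-0.7157 0.7592; 1.2776 -1.3645]
AᵀP(A−BK) = [1.5886 -1.6104; -1.6104 1.7082]
P' = Q + AᵀP(A−BK) = [14.5886 -0.1104; -0.1104 1.9582]
tr(P') = 16.5468

0.3645 -0.2559 0.0435 -0.1957


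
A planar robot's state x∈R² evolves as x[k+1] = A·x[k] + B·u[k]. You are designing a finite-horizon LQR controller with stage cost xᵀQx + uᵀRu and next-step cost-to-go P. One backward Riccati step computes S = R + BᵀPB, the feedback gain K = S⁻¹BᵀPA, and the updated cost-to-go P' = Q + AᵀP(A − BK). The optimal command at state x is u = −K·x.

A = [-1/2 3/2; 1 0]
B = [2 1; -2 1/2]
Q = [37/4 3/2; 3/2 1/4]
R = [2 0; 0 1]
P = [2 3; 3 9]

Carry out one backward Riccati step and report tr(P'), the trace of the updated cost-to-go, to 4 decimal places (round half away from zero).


10.7787

BᵀP = [-2.0000 -12.0000; 3.5000 7.5000]
S = R + BᵀPB = [2 0; 0 1] + [20.0000 -8.0000; -8.0000 7.2500] = [22.0000 -8.0000; -8.0000 8.2500]
BᵀPA = [-11.0000 -3.0000; 5.7500 5.2500]
K = S⁻¹·BᵀPA = [-0.3809 0.1468; 0.3277 0.7787]
A−BK = [-0.0660 0.4277; 0.0745 -0.0957]
AᵀP(A−BK) = [0.4266 0.1372; 0.1372 0.8521]
P' = Q + AᵀP(A−BK) = [9.6766 1.6372; 1.6372 1.1021]
tr(P') = 10.7787


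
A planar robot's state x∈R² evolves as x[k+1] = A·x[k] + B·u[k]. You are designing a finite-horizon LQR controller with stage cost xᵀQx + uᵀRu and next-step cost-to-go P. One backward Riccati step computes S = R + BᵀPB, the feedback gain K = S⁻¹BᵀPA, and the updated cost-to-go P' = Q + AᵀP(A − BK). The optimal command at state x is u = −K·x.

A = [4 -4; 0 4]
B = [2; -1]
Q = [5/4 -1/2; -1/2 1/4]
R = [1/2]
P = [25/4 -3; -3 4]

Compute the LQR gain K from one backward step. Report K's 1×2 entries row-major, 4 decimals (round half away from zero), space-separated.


BᵀP = [15.5000 -10.0000]
S = R + BᵀPB = [1/2] + [41.0000] = [41.5000]
BᵀPA = [62.0000 -102.0000]
K = S⁻¹·BᵀPA = [1.4940 -2.4578]
A−BK = [1.0120 0.9157; 1.4940 1.5422]
AᵀP(A−BK) = [7.3735 4.3855; 4.3855 9.3012]
P' = Q + AᵀP(A−BK) = [8.6235 3.8855; 3.8855 9.5512]
tr(P') = 18.1747

1.4940 -2.4578


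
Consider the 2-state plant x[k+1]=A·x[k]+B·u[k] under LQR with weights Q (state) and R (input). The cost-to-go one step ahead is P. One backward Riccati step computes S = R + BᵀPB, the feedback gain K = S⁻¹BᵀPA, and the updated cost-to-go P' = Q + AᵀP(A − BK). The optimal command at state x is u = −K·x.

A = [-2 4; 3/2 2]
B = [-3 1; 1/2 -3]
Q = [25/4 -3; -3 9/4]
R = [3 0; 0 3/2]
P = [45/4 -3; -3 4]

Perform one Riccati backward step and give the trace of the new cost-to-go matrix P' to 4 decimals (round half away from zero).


18.0894

BᵀP = [-35.2500 11.0000; 20.2500 -15.0000]
S = R + BᵀPB = [3 0; 0 3/2] + [111.2500 -68.2500; -68.2500 65.2500] = [114.2500 -68.2500; -68.2500 66.7500]
BᵀPA = [87.0000 -119.0000; -63.0000 51.0000]
K = S⁻¹·BᵀPA = [0.5079 -1.5035; -0.4245 -0.7732]
A−BK = [-0.0518 0.2628; -0.0275 0.4321]
AᵀP(A−BK) = [1.0689 -1.9103; -1.9103 8.5205]
P' = Q + AᵀP(A−BK) = [7.3189 -4.9103; -4.9103 10.7705]
tr(P') = 18.0894


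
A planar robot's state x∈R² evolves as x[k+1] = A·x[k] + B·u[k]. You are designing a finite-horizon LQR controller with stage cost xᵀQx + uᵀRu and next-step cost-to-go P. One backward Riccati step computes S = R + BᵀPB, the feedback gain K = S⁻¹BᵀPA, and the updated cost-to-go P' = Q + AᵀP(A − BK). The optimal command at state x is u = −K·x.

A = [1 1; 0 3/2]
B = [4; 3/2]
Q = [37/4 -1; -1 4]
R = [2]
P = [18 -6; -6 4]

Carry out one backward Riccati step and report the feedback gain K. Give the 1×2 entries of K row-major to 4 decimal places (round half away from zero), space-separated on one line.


0.2775 0.1586

BᵀP = [63.0000 -18.0000]
S = R + BᵀPB = [2] + [225.0000] = [227.0000]
BᵀPA = [63.0000 36.0000]
K = S⁻¹·BᵀPA = [0.2775 0.1586]
A−BK = [-0.1101 0.3656; -0.4163 1.2621]
AᵀP(A−BK) = [0.5154 -0.9912; -0.9912 3.2907]
P' = Q + AᵀP(A−BK) = [9.7654 -1.9912; -1.9912 7.2907]
tr(P') = 17.0562


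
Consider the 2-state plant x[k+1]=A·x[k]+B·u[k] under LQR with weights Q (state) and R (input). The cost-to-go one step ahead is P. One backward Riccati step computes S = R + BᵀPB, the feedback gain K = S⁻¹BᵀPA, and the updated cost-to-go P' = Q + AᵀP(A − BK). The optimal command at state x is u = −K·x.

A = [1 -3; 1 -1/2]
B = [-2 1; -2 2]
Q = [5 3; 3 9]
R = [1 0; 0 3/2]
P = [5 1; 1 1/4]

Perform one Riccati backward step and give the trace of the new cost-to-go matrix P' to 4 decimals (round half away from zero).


BᵀP = [-12.0000 -2.5000; 7.0000 1.5000]
S = R + BᵀPB = [1 0; 0 3/2] + [29.0000 -17.0000; -17.0000 10.0000] = [30.0000 -17.0000; -17.0000 11.5000]
BᵀPA = [-14.5000 37.2500; 8.5000 -21.7500]
K = S⁻¹·BᵀPA = [-0.3973 1.0469; 0.1518 -0.3438]
A−BK = [0.0536 -0.5625; -0.0982 2.2813]
AᵀP(A−BK) = [0.1987 -0.5234; -0.5234 1.5898]
P' = Q + AᵀP(A−BK) = [5.1987 2.4766; 2.4766 10.5898]
tr(P') = 15.7885

15.7885


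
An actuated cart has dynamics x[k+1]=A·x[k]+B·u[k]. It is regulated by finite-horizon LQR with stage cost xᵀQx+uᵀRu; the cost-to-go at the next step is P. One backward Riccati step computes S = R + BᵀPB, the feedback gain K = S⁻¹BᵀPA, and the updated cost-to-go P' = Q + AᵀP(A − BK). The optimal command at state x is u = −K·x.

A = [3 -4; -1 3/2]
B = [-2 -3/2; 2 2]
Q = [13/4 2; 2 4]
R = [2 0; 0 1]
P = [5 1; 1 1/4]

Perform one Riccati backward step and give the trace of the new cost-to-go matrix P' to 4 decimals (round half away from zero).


BᵀP = [-8.0000 -1.5000; -5.5000 -1.0000]
S = R + BᵀPB = [2 0; 0 1] + [13.0000 9.0000; 9.0000 6.2500] = [15.0000 9.0000; 9.0000 7.2500]
BᵀPA = [-22.5000 29.7500; -15.5000 20.5000]
K = S⁻¹·BᵀPA = [-0.8514 1.1239; -1.0811 1.4324]
A−BK = [-0.3243 0.3964; 2.8649 -3.6126]
AᵀP(A−BK) = [3.3378 -4.3851; -4.3851 5.7624]
P' = Q + AᵀP(A−BK) = [6.5878 -2.3851; -2.3851 9.7624]
tr(P') = 16.3502

16.3502


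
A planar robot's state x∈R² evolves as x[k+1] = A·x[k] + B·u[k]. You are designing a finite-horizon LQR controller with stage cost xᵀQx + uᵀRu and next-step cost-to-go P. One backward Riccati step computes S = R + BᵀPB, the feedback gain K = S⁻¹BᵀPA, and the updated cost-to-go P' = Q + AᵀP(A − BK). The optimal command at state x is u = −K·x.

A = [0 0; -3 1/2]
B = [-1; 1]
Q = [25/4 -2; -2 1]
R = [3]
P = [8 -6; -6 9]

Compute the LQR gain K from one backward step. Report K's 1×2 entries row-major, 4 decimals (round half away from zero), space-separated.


BᵀP = [-14.0000 15.0000]
S = R + BᵀPB = [3] + [29.0000] = [32.0000]
BᵀPA = [-45.0000 7.5000]
K = S⁻¹·BᵀPA = [-1.4063 0.2344]
A−BK = [-1.4063 0.2344; -1.5938 0.2656]
AᵀP(A−BK) = [17.7188 -2.9531; -2.9531 0.4922]
P' = Q + AᵀP(A−BK) = [23.9688 -4.9531; -4.9531 1.4922]
tr(P') = 25.4609

-1.4063 0.2344


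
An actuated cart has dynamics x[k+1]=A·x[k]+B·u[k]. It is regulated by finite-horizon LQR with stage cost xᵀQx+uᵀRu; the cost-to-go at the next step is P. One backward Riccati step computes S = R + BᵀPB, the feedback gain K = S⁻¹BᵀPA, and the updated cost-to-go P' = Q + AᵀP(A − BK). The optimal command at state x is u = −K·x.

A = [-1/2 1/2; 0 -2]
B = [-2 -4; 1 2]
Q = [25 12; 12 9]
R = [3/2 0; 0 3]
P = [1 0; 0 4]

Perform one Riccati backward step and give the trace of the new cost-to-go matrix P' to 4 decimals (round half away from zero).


40.8529

BᵀP = [-2.0000 4.0000; -4.0000 8.0000]
S = R + BᵀPB = [3/2 0; 0 3] + [8.0000 16.0000; 16.0000 32.0000] = [9.5000 16.0000; 16.0000 35.0000]
BᵀPA = [1.0000 -9.0000; 2.0000 -18.0000]
K = S⁻¹·BᵀPA = [0.0392 -0.3529; 0.0392 -0.3529]
A−BK = [-0.2647 -1.6176; -0.1176 -0.9412]
AᵀP(A−BK) = [0.1324 0.8088; 0.8088 6.7206]
P' = Q + AᵀP(A−BK) = [25.1324 12.8088; 12.8088 15.7206]
tr(P') = 40.8529


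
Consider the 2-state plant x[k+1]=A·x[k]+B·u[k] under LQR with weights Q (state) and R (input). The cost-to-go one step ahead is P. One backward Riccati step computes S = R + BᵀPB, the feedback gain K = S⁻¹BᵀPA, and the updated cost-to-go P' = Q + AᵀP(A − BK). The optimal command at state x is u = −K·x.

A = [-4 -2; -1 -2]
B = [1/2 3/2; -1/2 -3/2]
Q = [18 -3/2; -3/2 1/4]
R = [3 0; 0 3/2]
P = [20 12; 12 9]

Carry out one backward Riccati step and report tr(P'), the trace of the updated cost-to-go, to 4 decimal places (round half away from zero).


BᵀP = [4.0000 1.5000; 12.0000 4.5000]
S = R + BᵀPB = [3 0; 0 3/2] + [1.2500 3.7500; 3.7500 11.2500] = [4.2500 3.7500; 3.7500 12.7500]
BᵀPA = [-17.5000 -11.0000; -52.5000 -33.0000]
K = S⁻¹·BᵀPA = [-0.6542 -0.4112; -3.9252 -2.4673]
A−BK = [2.2150 1.9065; -7.2150 -5.9065]
AᵀP(A−BK) = [207.4766 161.2710; 161.2710 126.0561]
P' = Q + AᵀP(A−BK) = [225.4766 159.7710; 159.7710 126.3061]
tr(P') = 351.7827

351.7827


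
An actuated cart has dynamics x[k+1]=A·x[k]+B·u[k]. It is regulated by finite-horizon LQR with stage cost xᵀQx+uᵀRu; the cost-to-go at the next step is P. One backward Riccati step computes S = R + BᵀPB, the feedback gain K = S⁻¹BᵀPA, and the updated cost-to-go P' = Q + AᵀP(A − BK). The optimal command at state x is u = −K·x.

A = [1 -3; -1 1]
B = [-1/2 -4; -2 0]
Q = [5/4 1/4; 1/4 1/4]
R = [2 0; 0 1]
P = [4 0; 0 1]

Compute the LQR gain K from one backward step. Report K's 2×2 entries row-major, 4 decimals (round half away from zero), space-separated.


0.3274 -0.3171 -0.2864 0.7775

BᵀP = [-2.0000 -2.0000; -16.0000 0.0000]
S = R + BᵀPB = [2 0; 0 1] + [5.0000 8.0000; 8.0000 64.0000] = [7.0000 8.0000; 8.0000 65.0000]
BᵀPA = [0.0000 4.0000; -16.0000 48.0000]
K = S⁻¹·BᵀPA = [0.3274 -0.3171; -0.2864 0.7775]
A−BK = [0.0179 -0.0486; -0.3453 0.3657]
AᵀP(A−BK) = [0.4169 -0.5601; -0.5601 0.9488]
P' = Q + AᵀP(A−BK) = [1.6669 -0.3101; -0.3101 1.1988]
tr(P') = 2.8657


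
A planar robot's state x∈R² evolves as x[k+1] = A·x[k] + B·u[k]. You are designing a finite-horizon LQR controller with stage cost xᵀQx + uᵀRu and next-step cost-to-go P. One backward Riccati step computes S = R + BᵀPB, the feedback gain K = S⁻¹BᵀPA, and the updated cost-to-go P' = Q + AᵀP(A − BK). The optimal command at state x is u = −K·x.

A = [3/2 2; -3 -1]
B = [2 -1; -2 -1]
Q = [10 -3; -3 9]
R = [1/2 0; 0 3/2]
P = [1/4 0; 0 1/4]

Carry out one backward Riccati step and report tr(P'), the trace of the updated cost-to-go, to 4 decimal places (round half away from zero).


BᵀP = [0.5000 -0.5000; -0.2500 -0.2500]
S = R + BᵀPB = [1/2 0; 0 3/2] + [2.0000 0.0000; 0.0000 0.5000] = [2.5000 0.0000; 0.0000 2.0000]
BᵀPA = [2.2500 1.5000; 0.3750 -0.2500]
K = S⁻¹·BᵀPA = [0.9000 0.6000; 0.1875 -0.1250]
A−BK = [-0.1125 0.6750; -1.0125 0.0750]
AᵀP(A−BK) = [0.7172 0.1969; 0.1969 0.3188]
P' = Q + AᵀP(A−BK) = [10.7172 -2.8031; -2.8031 9.3188]
tr(P') = 20.0359

20.0359


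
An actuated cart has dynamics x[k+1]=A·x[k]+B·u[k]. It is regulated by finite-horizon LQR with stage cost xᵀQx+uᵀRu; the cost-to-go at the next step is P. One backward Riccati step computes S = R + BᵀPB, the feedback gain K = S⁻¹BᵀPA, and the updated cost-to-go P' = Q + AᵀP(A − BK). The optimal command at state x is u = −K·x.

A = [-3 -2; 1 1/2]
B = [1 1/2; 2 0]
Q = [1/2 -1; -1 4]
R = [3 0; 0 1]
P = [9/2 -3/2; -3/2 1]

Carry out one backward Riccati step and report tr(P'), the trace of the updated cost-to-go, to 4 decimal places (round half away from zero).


BᵀP = [1.5000 0.5000; 2.2500 -0.7500]
S = R + BᵀPB = [3 0; 0 1] + [2.5000 0.7500; 0.7500 1.1250] = [5.5000 0.7500; 0.7500 2.1250]
BᵀPA = [-4.0000 -2.7500; -7.5000 -4.8750]
K = S⁻¹·BᵀPA = [-0.2584 -0.1966; -3.4382 -2.2247]
A−BK = [-1.0225 -0.6910; 1.5169 0.8933]
AᵀP(A−BK) = [23.6798 15.2781; 15.2781 9.8638]
P' = Q + AᵀP(A−BK) = [24.1798 14.2781; 14.2781 13.8638]
tr(P') = 38.0435

38.0435


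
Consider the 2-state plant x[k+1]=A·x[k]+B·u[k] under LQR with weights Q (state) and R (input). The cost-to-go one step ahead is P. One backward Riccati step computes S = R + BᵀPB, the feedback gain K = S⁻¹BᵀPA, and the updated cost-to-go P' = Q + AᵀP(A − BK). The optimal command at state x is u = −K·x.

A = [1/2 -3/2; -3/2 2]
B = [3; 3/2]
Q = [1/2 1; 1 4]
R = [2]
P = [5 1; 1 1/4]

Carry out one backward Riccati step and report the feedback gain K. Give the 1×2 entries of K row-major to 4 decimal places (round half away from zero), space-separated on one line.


BᵀP = [16.5000 3.3750]
S = R + BᵀPB = [2] + [54.5625] = [56.5625]
BᵀPA = [3.1875 -18.0000]
K = S⁻¹·BᵀPA = [0.0564 -0.3182]
A−BK = [0.3309 -0.5453; -1.5845 2.4773]
AᵀP(A−BK) = [0.1329 -0.2356; -0.2356 0.5218]
P' = Q + AᵀP(A−BK) = [0.6329 0.7644; 0.7644 4.5218]
tr(P') = 5.1547

0.0564 -0.3182


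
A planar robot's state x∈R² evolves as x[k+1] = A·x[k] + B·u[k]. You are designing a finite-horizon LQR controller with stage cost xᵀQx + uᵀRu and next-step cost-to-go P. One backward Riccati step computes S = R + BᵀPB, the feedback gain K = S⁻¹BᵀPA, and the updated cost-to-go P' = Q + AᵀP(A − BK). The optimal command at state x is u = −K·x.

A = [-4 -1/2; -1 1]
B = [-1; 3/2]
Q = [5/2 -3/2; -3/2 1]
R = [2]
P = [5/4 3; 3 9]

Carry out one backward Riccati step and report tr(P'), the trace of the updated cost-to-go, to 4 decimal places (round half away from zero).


BᵀP = [3.2500 10.5000]
S = R + BᵀPB = [2] + [12.5000] = [14.5000]
BᵀPA = [-23.5000 8.8750]
K = S⁻¹·BᵀPA = [-1.6207 0.6121]
A−BK = [-5.6207 0.1121; 1.4310 0.0819]
AᵀP(A−BK) = [14.9138 -2.6164; -2.6164 0.8804]
P' = Q + AᵀP(A−BK) = [17.4138 -4.1164; -4.1164 1.8804]
tr(P') = 19.2942

19.2942


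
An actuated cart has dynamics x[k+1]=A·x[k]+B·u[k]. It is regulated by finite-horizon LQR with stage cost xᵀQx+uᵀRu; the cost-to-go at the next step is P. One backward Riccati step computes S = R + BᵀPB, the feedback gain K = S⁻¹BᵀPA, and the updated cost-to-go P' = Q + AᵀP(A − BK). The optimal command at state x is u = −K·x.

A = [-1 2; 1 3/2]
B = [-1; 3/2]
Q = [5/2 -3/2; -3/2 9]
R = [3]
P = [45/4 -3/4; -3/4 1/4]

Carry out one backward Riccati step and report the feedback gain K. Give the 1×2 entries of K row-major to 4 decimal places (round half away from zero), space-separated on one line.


BᵀP = [-12.3750 1.1250]
S = R + BᵀPB = [3] + [14.0625] = [17.0625]
BᵀPA = [13.5000 -23.0625]
K = S⁻¹·BᵀPA = [0.7912 -1.3516]
A−BK = [-0.2088 0.6484; -0.1868 3.5275]
AᵀP(A−BK) = [2.3187 -4.2527; -4.2527 9.8901]
P' = Q + AᵀP(A−BK) = [4.8187 -5.7527; -5.7527 18.8901]
tr(P') = 23.7088

0.7912 -1.3516


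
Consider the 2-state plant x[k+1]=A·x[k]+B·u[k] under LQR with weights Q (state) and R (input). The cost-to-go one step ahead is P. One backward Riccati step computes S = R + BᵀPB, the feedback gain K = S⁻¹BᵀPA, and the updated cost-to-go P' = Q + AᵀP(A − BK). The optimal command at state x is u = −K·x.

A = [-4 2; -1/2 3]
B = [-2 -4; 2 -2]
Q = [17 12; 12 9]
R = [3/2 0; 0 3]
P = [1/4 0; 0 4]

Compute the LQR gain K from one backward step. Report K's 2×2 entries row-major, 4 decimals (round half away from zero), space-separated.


BᵀP = [-0.5000 8.0000; -1.0000 -8.0000]
S = R + BᵀPB = [3/2 0; 0 3] + [17.0000 -14.0000; -14.0000 20.0000] = [18.5000 -14.0000; -14.0000 23.0000]
BᵀPA = [-2.0000 23.0000; 8.0000 -26.0000]
K = S⁻¹·BᵀPA = [0.2876 0.7190; 0.5229 -0.6928]
A−BK = [-1.3333 0.6667; -0.0294 0.1765]
AᵀP(A−BK) = [1.3922 -1.0196; -1.0196 2.4510]
P' = Q + AᵀP(A−BK) = [18.3922 10.9804; 10.9804 11.4510]
tr(P') = 29.8431

0.2876 0.7190 0.5229 -0.6928


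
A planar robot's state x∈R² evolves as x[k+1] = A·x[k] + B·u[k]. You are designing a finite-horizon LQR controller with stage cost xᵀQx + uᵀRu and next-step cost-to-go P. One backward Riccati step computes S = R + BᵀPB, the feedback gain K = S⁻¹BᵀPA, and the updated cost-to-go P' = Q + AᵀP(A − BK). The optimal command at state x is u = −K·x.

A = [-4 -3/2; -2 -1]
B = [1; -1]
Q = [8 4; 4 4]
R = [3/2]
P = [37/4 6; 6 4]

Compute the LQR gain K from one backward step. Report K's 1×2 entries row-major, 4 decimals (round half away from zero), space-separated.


-6.1818 -2.5000

BᵀP = [3.2500 2.0000]
S = R + BᵀPB = [3/2] + [1.2500] = [2.7500]
BᵀPA = [-17.0000 -6.8750]
K = S⁻¹·BᵀPA = [-6.1818 -2.5000]
A−BK = [2.1818 1.0000; -8.1818 -3.5000]
AᵀP(A−BK) = [154.9091 63.0000; 63.0000 25.6250]
P' = Q + AᵀP(A−BK) = [162.9091 67.0000; 67.0000 29.6250]
tr(P') = 192.5341


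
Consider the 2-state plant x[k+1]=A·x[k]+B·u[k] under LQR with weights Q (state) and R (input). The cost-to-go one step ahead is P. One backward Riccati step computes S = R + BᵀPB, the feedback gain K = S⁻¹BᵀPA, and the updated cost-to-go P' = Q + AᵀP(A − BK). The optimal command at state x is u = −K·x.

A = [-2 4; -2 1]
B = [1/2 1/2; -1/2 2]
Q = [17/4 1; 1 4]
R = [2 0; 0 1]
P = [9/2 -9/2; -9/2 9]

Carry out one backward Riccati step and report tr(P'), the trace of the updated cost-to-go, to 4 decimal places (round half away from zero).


BᵀP = [4.5000 -6.7500; -6.7500 15.7500]
S = R + BᵀPB = [2 0; 0 1] + [5.6250 -11.2500; -11.2500 28.1250] = [7.6250 -11.2500; -11.2500 29.1250]
BᵀPA = [4.5000 11.2500; -18.0000 -11.2500]
K = S⁻¹·BᵀPA = [-0.7479 2.1053; -0.9069 0.4270]
A−BK = [-1.1726 2.7338; -0.5601 1.1988]
AᵀP(A−BK) = [5.0411 -10.7888; -10.7888 26.1181]
P' = Q + AᵀP(A−BK) = [9.2911 -9.7888; -9.7888 30.1181]
tr(P') = 39.4092

39.4092


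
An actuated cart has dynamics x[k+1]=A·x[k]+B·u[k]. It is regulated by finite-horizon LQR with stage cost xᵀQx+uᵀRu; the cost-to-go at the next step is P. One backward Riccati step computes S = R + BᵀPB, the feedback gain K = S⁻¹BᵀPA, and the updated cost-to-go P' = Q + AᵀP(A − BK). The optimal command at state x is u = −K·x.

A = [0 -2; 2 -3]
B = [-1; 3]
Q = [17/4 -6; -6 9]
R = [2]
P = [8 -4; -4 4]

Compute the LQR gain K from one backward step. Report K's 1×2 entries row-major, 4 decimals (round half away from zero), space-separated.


BᵀP = [-20.0000 16.0000]
S = R + BᵀPB = [2] + [68.0000] = [70.0000]
BᵀPA = [32.0000 -8.0000]
K = S⁻¹·BᵀPA = [0.4571 -0.1143]
A−BK = [0.4571 -2.1143; 0.6286 -2.6571]
AᵀP(A−BK) = [1.3714 -4.3429; -4.3429 19.0857]
P' = Q + AᵀP(A−BK) = [5.6214 -10.3429; -10.3429 28.0857]
tr(P') = 33.7071

0.4571 -0.1143


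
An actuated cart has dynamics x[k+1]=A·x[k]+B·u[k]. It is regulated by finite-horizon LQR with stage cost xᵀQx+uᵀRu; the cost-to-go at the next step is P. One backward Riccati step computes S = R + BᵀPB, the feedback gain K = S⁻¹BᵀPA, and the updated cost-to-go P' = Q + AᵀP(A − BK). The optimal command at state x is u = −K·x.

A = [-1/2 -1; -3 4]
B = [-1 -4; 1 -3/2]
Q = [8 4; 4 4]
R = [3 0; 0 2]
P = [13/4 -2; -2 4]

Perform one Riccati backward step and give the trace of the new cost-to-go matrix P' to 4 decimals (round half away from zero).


42.9722

BᵀP = [-5.2500 6.0000; -10.0000 2.0000]
S = R + BᵀPB = [3 0; 0 2] + [11.2500 12.0000; 12.0000 37.0000] = [14.2500 12.0000; 12.0000 39.0000]
BᵀPA = [-15.3750 29.2500; -1.0000 18.0000]
K = S⁻¹·BᵀPA = [-1.4271 2.2459; 0.4135 -0.2295]
A−BK = [-0.2732 0.3279; -0.9526 1.4098]
AᵀP(A−BK) = [9.2837 -14.0738; -14.0738 21.6885]
P' = Q + AᵀP(A−BK) = [17.2837 -10.0738; -10.0738 25.6885]
tr(P') = 42.9722


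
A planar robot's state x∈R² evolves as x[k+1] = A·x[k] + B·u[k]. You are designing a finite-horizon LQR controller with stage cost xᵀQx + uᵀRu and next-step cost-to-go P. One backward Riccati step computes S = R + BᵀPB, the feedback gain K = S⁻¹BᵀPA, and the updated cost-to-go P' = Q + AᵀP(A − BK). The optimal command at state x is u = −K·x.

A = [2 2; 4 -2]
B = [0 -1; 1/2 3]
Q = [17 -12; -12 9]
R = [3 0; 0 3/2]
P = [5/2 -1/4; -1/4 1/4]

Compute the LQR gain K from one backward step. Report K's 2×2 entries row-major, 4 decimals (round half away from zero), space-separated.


0.1357 0.0160 -0.3313 -1.0978

BᵀP = [-0.1250 0.1250; -3.2500 1.0000]
S = R + BᵀPB = [3 0; 0 3/2] + [0.0625 0.5000; 0.5000 6.2500] = [3.0625 0.5000; 0.5000 7.7500]
BᵀPA = [0.2500 -0.5000; -2.5000 -8.5000]
K = S⁻¹·BᵀPA = [0.1357 0.0160; -0.3313 -1.0978]
A−BK = [1.6687 0.9022; 4.9261 1.2854]
AᵀP(A−BK) = [9.1377 4.2515; 4.2515 3.6766]
P' = Q + AᵀP(A−BK) = [26.1377 -7.7485; -7.7485 12.6766]
tr(P') = 38.8144


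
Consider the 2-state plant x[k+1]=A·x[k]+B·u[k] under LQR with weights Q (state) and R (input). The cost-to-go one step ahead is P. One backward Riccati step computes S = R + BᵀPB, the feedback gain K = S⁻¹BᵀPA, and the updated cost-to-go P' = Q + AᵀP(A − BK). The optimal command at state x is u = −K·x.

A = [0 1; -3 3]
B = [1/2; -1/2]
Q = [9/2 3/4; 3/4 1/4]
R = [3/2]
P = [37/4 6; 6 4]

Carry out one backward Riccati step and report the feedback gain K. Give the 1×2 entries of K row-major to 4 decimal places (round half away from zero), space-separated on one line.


-1.6552 2.5517

BᵀP = [1.6250 1.0000]
S = R + BᵀPB = [3/2] + [0.3125] = [1.8125]
BᵀPA = [-3.0000 4.6250]
K = S⁻¹·BᵀPA = [-1.6552 2.5517]
A−BK = [0.8276 -0.2759; -3.8276 4.2759]
AᵀP(A−BK) = [31.0345 -46.3448; -46.3448 69.4483]
P' = Q + AᵀP(A−BK) = [35.5345 -45.5948; -45.5948 69.6983]
tr(P') = 105.2328


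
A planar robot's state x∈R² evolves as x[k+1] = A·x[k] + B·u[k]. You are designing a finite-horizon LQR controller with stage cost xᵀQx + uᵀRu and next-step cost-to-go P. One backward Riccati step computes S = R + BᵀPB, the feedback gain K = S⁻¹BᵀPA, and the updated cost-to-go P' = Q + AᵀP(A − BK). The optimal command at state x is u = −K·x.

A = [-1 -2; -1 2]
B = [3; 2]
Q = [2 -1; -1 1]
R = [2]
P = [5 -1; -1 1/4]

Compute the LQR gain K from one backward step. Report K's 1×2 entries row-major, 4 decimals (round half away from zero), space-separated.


BᵀP = [13.0000 -2.5000]
S = R + BᵀPB = [2] + [34.0000] = [36.0000]
BᵀPA = [-10.5000 -31.0000]
K = S⁻¹·BᵀPA = [-0.2917 -0.8611]
A−BK = [-0.1250 0.5833; -0.4167 3.7222]
AᵀP(A−BK) = [0.1875 0.4583; 0.4583 2.3056]
P' = Q + AᵀP(A−BK) = [2.1875 -0.5417; -0.5417 3.3056]
tr(P') = 5.4931

-0.2917 -0.8611


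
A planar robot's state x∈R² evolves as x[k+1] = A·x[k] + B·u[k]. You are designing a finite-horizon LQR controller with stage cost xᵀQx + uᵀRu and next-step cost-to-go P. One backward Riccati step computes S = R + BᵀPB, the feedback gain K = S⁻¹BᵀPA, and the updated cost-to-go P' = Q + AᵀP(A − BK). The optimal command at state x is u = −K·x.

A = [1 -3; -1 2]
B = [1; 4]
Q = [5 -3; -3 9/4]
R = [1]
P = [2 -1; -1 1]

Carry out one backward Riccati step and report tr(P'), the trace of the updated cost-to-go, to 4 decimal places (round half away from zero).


30.8864

BᵀP = [-2.0000 3.0000]
S = R + BᵀPB = [1] + [10.0000] = [11.0000]
BᵀPA = [-5.0000 12.0000]
K = S⁻¹·BᵀPA = [-0.4545 1.0909]
A−BK = [1.4545 -4.0909; 0.8182 -2.3636]
AᵀP(A−BK) = [2.7273 -7.5455; -7.5455 20.9091]
P' = Q + AᵀP(A−BK) = [7.7273 -10.5455; -10.5455 23.1591]
tr(P') = 30.8864


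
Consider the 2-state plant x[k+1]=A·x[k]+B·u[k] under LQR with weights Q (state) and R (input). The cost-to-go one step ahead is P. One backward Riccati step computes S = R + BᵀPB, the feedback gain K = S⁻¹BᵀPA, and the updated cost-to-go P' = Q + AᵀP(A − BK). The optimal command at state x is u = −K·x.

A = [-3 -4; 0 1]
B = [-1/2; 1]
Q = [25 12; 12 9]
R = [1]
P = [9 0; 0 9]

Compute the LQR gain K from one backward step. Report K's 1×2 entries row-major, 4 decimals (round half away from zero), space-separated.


BᵀP = [-4.5000 9.0000]
S = R + BᵀPB = [1] + [11.2500] = [12.2500]
BᵀPA = [13.5000 27.0000]
K = S⁻¹·BᵀPA = [1.1020 2.2041]
A−BK = [-2.4490 -2.8980; -1.1020 -1.2041]
AᵀP(A−BK) = [66.1224 78.2449; 78.2449 93.4898]
P' = Q + AᵀP(A−BK) = [91.1224 90.2449; 90.2449 102.4898]
tr(P') = 193.6122

1.1020 2.2041


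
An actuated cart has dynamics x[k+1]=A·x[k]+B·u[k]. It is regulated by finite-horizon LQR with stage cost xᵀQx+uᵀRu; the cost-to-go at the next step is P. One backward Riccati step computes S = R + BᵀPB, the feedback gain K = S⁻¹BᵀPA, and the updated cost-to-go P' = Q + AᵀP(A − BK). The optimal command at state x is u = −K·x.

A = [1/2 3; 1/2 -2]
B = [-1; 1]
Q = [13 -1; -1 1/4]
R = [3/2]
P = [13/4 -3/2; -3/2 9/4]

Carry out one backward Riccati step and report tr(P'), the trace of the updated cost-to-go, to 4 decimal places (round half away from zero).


22.7938

BᵀP = [-4.7500 3.7500]
S = R + BᵀPB = [3/2] + [8.5000] = [10.0000]
BᵀPA = [-0.5000 -21.7500]
K = S⁻¹·BᵀPA = [-0.0500 -2.1750]
A−BK = [0.4500 0.8250; 0.5500 0.1750]
AᵀP(A−BK) = [0.6000 0.7875; 0.7875 8.9438]
P' = Q + AᵀP(A−BK) = [13.6000 -0.2125; -0.2125 9.1938]
tr(P') = 22.7938


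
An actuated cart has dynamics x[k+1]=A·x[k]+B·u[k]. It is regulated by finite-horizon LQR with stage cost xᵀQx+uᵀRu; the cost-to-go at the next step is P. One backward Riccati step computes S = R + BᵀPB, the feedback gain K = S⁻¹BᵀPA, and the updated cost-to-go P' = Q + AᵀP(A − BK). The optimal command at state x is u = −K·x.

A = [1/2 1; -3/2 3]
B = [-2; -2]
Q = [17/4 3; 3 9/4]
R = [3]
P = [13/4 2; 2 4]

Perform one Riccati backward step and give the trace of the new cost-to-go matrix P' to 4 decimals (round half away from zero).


BᵀP = [-10.5000 -12.0000]
S = R + BᵀPB = [3] + [45.0000] = [48.0000]
BᵀPA = [12.7500 -46.5000]
K = S⁻¹·BᵀPA = [0.2656 -0.9688]
A−BK = [1.0313 -0.9375; -0.9688 1.0625]
AᵀP(A−BK) = [3.4258 -4.0234; -4.0234 6.2031]
P' = Q + AᵀP(A−BK) = [7.6758 -1.0234; -1.0234 8.4531]
tr(P') = 16.1289

16.1289


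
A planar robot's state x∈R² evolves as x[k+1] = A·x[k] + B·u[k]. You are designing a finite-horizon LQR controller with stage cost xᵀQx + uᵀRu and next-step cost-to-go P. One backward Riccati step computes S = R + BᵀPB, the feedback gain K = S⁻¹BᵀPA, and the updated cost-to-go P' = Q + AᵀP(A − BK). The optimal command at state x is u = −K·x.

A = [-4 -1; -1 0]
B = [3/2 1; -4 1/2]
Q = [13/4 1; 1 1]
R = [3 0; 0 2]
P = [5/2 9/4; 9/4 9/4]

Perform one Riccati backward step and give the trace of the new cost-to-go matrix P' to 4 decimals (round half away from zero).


15.8523

BᵀP = [-5.2500 -5.6250; 3.6250 3.3750]
S = R + BᵀPB = [3 0; 0 2] + [14.6250 -8.0625; -8.0625 5.3125] = [17.6250 -8.0625; -8.0625 7.3125]
BᵀPA = [26.6250 5.2500; -17.8750 -3.6250]
K = S⁻¹·BᵀPA = [0.7918 0.1435; -1.5715 -0.3376]
A−BK = [-3.6162 -0.8776; 2.9529 0.7426]
AᵀP(A−BK) = [11.0791 2.3966; 2.3966 0.5232]
P' = Q + AᵀP(A−BK) = [14.3291 3.3966; 3.3966 1.5232]
tr(P') = 15.8523


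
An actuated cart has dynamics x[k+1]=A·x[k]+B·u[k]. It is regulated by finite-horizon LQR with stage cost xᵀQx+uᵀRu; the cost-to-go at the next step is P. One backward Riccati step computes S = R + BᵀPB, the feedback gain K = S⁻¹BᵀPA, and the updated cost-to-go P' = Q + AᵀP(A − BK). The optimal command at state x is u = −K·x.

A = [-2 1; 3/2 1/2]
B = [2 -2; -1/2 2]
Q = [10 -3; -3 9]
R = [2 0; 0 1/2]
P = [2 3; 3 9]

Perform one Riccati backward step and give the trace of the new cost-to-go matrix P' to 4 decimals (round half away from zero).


BᵀP = [2.5000 1.5000; 2.0000 12.0000]
S = R + BᵀPB = [2 0; 0 1/2] + [4.2500 -2.0000; -2.0000 20.0000] = [6.2500 -2.0000; -2.0000 20.5000]
BᵀPA = [-2.7500 3.2500; 14.0000 8.0000]
K = S⁻¹·BᵀPA = [-0.2286 0.6657; 0.6606 0.4552]
A−BK = [-0.2216 0.5791; 0.0645 -0.0775]
AᵀP(A−BK) = [0.3726 -0.2920; -0.2920 1.4451]
P' = Q + AᵀP(A−BK) = [10.3726 -3.2920; -3.2920 10.4451]
tr(P') = 20.8177

20.8177


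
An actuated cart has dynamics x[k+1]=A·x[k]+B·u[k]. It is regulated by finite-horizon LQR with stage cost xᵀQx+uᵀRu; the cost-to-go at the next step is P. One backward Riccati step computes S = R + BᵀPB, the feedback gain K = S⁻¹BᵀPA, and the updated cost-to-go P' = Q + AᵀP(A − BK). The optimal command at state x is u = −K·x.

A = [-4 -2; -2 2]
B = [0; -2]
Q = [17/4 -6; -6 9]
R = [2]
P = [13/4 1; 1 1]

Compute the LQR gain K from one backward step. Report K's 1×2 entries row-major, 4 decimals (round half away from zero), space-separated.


2.0000 0.0000

BᵀP = [-2.0000 -2.0000]
S = R + BᵀPB = [2] + [4.0000] = [6.0000]
BᵀPA = [12.0000 0.0000]
K = S⁻¹·BᵀPA = [2.0000 0.0000]
A−BK = [-4.0000 -2.0000; 2.0000 2.0000]
AᵀP(A−BK) = [48.0000 18.0000; 18.0000 9.0000]
P' = Q + AᵀP(A−BK) = [52.2500 12.0000; 12.0000 18.0000]
tr(P') = 70.2500


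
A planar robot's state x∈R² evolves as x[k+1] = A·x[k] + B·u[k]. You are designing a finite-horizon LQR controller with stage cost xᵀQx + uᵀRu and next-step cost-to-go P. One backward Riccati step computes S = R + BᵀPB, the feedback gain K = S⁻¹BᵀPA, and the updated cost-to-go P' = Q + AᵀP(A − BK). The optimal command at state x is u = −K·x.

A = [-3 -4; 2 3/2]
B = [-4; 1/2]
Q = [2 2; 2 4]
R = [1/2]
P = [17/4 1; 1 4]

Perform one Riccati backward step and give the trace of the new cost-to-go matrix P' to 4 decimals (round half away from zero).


21.0477

BᵀP = [-16.5000 -2.0000]
S = R + BᵀPB = [1/2] + [65.0000] = [65.5000]
BᵀPA = [45.5000 63.0000]
K = S⁻¹·BᵀPA = [0.6947 0.9618]
A−BK = [-0.2214 -0.1527; 1.6527 1.0191]
AᵀP(A−BK) = [10.6431 6.7366; 6.7366 4.4046]
P' = Q + AᵀP(A−BK) = [12.6431 8.7366; 8.7366 8.4046]
tr(P') = 21.0477


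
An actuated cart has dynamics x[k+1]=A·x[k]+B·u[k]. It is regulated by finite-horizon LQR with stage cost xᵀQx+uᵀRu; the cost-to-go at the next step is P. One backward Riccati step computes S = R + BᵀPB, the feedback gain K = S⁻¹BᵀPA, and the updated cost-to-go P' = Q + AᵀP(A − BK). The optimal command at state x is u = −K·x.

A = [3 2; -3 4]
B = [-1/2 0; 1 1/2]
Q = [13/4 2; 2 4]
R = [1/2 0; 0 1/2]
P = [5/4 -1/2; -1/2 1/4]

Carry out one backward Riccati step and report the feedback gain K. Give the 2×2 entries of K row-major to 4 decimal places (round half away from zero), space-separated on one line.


-3.0144 -0.1722 -0.6603 0.0766

BᵀP = [-1.1250 0.5000; -0.2500 0.1250]
S = R + BᵀPB = [1/2 0; 0 1/2] + [1.0625 0.2500; 0.2500 0.0625] = [1.5625 0.2500; 0.2500 0.5625]
BᵀPA = [-4.8750 -0.2500; -1.1250 0.0000]
K = S⁻¹·BᵀPA = [-3.0144 -0.1722; -0.6603 0.0766]
A−BK = [1.4928 1.9139; 0.3445 4.1340]
AᵀP(A−BK) = [7.0622 0.7464; 0.7464 0.9569]
P' = Q + AᵀP(A−BK) = [10.3122 2.7464; 2.7464 4.9569]
tr(P') = 15.2691


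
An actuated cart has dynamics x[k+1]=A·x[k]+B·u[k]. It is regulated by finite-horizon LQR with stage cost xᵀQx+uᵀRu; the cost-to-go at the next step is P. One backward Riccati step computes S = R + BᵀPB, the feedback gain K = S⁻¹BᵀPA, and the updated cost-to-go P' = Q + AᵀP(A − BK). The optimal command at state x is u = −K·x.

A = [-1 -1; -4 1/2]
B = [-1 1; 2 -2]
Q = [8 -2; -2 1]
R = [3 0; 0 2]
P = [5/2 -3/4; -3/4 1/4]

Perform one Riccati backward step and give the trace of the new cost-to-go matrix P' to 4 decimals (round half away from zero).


9.9046

BᵀP = [-4.0000 1.2500; 4.0000 -1.2500]
S = R + BᵀPB = [3 0; 0 2] + [6.5000 -6.5000; -6.5000 6.5000] = [9.5000 -6.5000; -6.5000 8.5000]
BᵀPA = [-1.0000 4.6250; 1.0000 -4.6250]
K = S⁻¹·BᵀPA = [-0.0519 0.2403; 0.0779 -0.3604]
A−BK = [-1.1299 -0.3994; -3.7403 -0.7013]
AᵀP(A−BK) = [0.3701 -0.0244; -0.0244 0.5345]
P' = Q + AᵀP(A−BK) = [8.3701 -2.0244; -2.0244 1.5345]
tr(P') = 9.9046


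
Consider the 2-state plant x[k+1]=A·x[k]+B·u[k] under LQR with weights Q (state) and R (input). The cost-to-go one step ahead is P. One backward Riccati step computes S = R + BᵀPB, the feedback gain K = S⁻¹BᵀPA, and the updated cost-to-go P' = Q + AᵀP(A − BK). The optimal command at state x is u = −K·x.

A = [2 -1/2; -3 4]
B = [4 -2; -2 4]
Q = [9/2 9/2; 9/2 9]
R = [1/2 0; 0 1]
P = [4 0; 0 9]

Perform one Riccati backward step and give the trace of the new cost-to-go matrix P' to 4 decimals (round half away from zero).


15.5962

BᵀP = [16.0000 -18.0000; -8.0000 36.0000]
S = R + BᵀPB = [1/2 0; 0 1] + [100.0000 -104.0000; -104.0000 160.0000] = [100.5000 -104.0000; -104.0000 161.0000]
BᵀPA = [86.0000 -80.0000; -124.0000 148.0000]
K = S⁻¹·BᵀPA = [0.1771 0.4683; -0.6558 1.2217]
A−BK = [-0.0199 0.0704; -0.0226 0.0496]
AᵀP(A−BK) = [0.4520 -0.7755; -0.7755 1.6442]
P' = Q + AᵀP(A−BK) = [4.9520 3.7245; 3.7245 10.6442]
tr(P') = 15.5962


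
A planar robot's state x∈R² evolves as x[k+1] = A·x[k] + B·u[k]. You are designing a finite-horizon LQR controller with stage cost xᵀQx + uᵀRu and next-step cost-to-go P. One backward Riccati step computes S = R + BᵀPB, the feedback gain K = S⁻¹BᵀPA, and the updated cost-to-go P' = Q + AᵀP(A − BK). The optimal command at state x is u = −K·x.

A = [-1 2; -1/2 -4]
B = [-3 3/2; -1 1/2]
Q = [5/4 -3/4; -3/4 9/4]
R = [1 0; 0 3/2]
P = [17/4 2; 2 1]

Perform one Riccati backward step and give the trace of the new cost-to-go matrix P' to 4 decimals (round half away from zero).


4.5649

BᵀP = [-14.7500 -7.0000; 7.3750 3.5000]
S = R + BᵀPB = [1 0; 0 3/2] + [51.2500 -25.6250; -25.6250 12.8125] = [52.2500 -25.6250; -25.6250 14.3125]
BᵀPA = [18.2500 -1.5000; -9.1250 0.7500]
K = S⁻¹·BᵀPA = [0.3002 -0.0247; -0.1001 0.0082]
A−BK = [0.0507 1.9136; -0.1498 -4.0288]
AᵀP(A−BK) = [0.1081 0.0254; 0.0254 0.9568]
P' = Q + AᵀP(A−BK) = [1.3581 -0.7246; -0.7246 3.2068]
tr(P') = 4.5649
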